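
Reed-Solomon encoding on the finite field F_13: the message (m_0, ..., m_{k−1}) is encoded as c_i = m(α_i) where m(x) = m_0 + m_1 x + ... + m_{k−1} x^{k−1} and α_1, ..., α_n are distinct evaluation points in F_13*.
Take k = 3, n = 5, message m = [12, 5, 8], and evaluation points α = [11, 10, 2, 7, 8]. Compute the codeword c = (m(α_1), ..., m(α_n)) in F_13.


c = [8, 4, 2, 10, 5]

Message polynomial: m(x) = 12 + 5·x + 8·x^2 (mod 13).
For each evaluation point α_i, compute m(α_i) mod 13:
  α_1 = 11: Horner steps 8 → 2 → 8, so m(11) = 8.
  α_2 = 10: Horner steps 8 → 7 → 4, so m(10) = 4.
  α_3 = 2: Horner steps 8 → 8 → 2, so m(2) = 2.
  α_4 = 7: Horner steps 8 → 9 → 10, so m(7) = 10.
  α_5 = 8: Horner steps 8 → 4 → 5, so m(8) = 5.
Codeword c = [8, 4, 2, 10, 5] ∈ F_13^5.


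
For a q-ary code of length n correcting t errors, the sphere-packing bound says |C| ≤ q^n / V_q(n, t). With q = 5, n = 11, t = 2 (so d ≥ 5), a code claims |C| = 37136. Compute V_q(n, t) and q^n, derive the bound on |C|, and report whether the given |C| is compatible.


V_q(n, t) = 925, q^n = 48828125, Hamming bound = 52787, |C| = 37136 ≤ bound (satisfied).

Step 1: Compute V_q(n, t) = Σ_{j=0}^2 C(n, j) (q−1)^j.
  j = 0: C(11,0)·(4)^0 = 1·1 = 1.
  j = 1: C(11,1)·(4)^1 = 11·4 = 44.
  j = 2: C(11,2)·(4)^2 = 55·16 = 880.
  V_q(n, t) = 1 + 44 + 880 = 925.
Step 2: q^n = 5^11 = 48828125.
Step 3: Hamming bound ⌊q^n / V_q(n,t)⌋ = ⌊48828125/925⌋ = 52787.
Step 4: Compare |C| = 37136 to 52787: satisfied.
The claimed |C| lies below the Hamming bound.


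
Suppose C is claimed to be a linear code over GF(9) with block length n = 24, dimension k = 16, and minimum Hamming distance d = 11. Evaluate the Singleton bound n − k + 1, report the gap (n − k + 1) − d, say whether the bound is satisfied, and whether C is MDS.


Singleton RHS = n − k + 1 = 9, slack = -2, bound violated (no such code; not MDS).

Singleton bound: d ≤ n − k + 1.
Here n = 24, k = 16, so n − k + 1 = 9.
Given d = 11, check d ≤ 9: NO.
Slack = (n − k + 1) − d = -2.
The slack is negative: d = 11 exceeds n − k + 1 = 9 by 2, so the Singleton bound is violated and no linear [24, 16, 11]_9 code can exist. In particular it is not MDS (MDS requires d = n − k + 1 exactly).
Description: the claimed parameters are [24, 16, 11]_9; such a code would be impossible (violates the Singleton bound).


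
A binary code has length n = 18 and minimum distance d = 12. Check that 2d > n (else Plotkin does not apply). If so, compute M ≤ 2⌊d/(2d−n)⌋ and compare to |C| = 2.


Plotkin bound M ≤ 4; given |C| = 2 ≤ bound (satisfied).

Check applicability: 2d = 24, n = 18.
2d − n = 6 > 0, so Plotkin applies.
Compute d/(2d−n) = 12/6 ≈ 2.0000.
⌊d/(2d−n)⌋ = 2.
Plotkin bound: M ≤ 2·2 = 4.
Given |C| = 2, check: satisfied.
This |C| is below the Plotkin bound.


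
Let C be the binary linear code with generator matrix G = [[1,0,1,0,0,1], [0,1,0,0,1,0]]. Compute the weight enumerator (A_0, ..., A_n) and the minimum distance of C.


Weight distribution: A_0 = 1, A_2 = 1, A_3 = 1, A_5 = 1. Minimum distance d = 2.

Enumerate all 2^2 = 4 messages m ∈ F_2^2.
For each, compute codeword c = mG in F_2^6, then tally its weight.
  m = 00 → c = 000000, weight = 0.
  m = 10 → c = 101001, weight = 3.
  m = 01 → c = 010010, weight = 2.
  m = 11 → c = 111011, weight = 5.
Tally weights:
  weight 0: 1 codewords.
  weight 2: 1 codewords.
  weight 3: 1 codewords.
  weight 5: 1 codewords.
Minimum distance d = smallest w > 0 with A_w > 0 = 2.
Sanity: Σ A_w = 4 = 2^2 = 4 ✓.


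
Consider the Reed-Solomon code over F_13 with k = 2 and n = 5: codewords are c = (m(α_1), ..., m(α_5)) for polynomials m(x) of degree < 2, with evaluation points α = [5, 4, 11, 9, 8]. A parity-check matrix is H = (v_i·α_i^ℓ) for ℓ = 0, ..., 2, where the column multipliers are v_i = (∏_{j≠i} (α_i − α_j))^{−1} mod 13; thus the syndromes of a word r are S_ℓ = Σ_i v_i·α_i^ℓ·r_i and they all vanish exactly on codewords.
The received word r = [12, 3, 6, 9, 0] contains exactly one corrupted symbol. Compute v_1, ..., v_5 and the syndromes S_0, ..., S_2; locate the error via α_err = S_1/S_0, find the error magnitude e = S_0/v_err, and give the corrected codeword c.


S = (1, 11, 4), error at position 3, error magnitude e = 5, c = [12, 3, 1, 9, 0].

Step 1: column multipliers v_i = (∏_{j≠i}(α_i − α_j))^{−1} mod 13.
  i = 1 (α = 5): (5−4)(5−11)(5−9)(5−8) = 1·(−6)·(−4)·(−3) = −72 ≡ 6, so v_1 = 6^{−1} = 11 (mod 13).
  i = 2 (α = 4): (4−5)(4−11)(4−9)(4−8) = (−1)·(−7)·(−5)·(−4) = 140 ≡ 10, so v_2 = 10^{−1} = 4 (mod 13).
  i = 3 (α = 11): (11−5)(11−4)(11−9)(11−8) = 6·7·2·3 = 252 ≡ 5, so v_3 = 5^{−1} = 8 (mod 13).
  i = 4 (α = 9): (9−5)(9−4)(9−11)(9−8) = 4·5·(−2)·1 = −40 ≡ 12, so v_4 = 12^{−1} = 12 (mod 13).
  i = 5 (α = 8): (8−5)(8−4)(8−11)(8−9) = 3·4·(−3)·(−1) = 36 ≡ 10, so v_5 = 10^{−1} = 4 (mod 13).
  v = [11, 4, 8, 12, 4].
Step 2: syndromes of r = [12, 3, 6, 9, 0] (all sums mod 13).
  S_0 = Σ v_i r_i = 11·12 + 4·3 + 8·6 + 12·9 + 4·0 = 300 ≡ 1.
  S_1 = Σ v_i α_i r_i = 11·5·12 + 4·4·3 + 8·11·6 + 12·9·9 + 4·8·0 = 2208 ≡ 11.
  α_i^2 mod 13 = [12, 3, 4, 3, 12].
  S_2 = Σ v_i α_i^2 r_i = 11·12·12 + 4·3·3 + 8·4·6 + 12·3·9 + 4·12·0 = 2136 ≡ 4.
  S = (1, 11, 4) ≠ 0, so r is not a codeword (an error is present).
Step 3: locate the error. For a single error e at position i, S_ℓ = v_i·e·α_i^ℓ, so α_err = S_1/S_0.
  S_0^{−1} = 1^{−1} = 1 (mod 13), so α_err = 11·1 = 11 ≡ 11 = α_3. Error position i = 3.
  Consistency check: S_2/S_1 = 4·6 = 24 ≡ 11 = α_err ✓ (single-error assumption holds).
Step 4: error magnitude e = S_0/v_3 = S_0·∏_{j≠3}(α_3 − α_j) = 1·5 = 5 ≡ 5 (mod 13).
Step 5: correct position 3: c_3 = r_3 − e = 6 − 5 ≡ 1 (mod 13). Hence c = [12, 3, 1, 9, 0].
  Check: interpolating c through the α_i gives m(x) = 6 + 9·x (degree < 2) with m(α_i) = c_i for every i, so c is indeed a codeword.


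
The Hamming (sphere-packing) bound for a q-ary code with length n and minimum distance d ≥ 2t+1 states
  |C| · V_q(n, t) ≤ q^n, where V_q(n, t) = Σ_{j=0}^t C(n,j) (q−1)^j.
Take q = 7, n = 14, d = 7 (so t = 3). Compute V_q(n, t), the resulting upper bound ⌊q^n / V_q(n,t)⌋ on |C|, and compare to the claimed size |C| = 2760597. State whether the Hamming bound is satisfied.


V_q(n, t) = 81985, q^n = 678223072849, Hamming bound = 8272526, |C| = 2760597 ≤ bound (satisfied).

Step 1: Compute V_q(n, t) = Σ_{j=0}^3 C(n, j) (q−1)^j.
  j = 0: C(14,0)·(6)^0 = 1·1 = 1.
  j = 1: C(14,1)·(6)^1 = 14·6 = 84.
  j = 2: C(14,2)·(6)^2 = 91·36 = 3276.
  j = 3: C(14,3)·(6)^3 = 364·216 = 78624.
  V_q(n, t) = 1 + 84 + 3276 + 78624 = 81985.
Step 2: q^n = 7^14 = 678223072849.
Step 3: Hamming bound ⌊q^n / V_q(n,t)⌋ = ⌊678223072849/81985⌋ = 8272526.
Step 4: Compare |C| = 2760597 to 8272526: satisfied.
The claimed |C| lies below the Hamming bound.


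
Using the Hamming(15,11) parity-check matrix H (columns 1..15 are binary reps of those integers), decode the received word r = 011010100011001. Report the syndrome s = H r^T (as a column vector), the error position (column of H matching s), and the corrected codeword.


s = (1, 0, 1, 1)^T, error position = 11, corrected codeword c = 011010100001001

Compute s = H r^T mod 2 one row at a time:
  s_1 = 0 + 0 + 0 + 1 + 1 + 0 + 0 + 1 = 3 ≡ 1 (mod 2).
  s_2 = 0 + 1 + 0 + 1 + 1 + 0 + 0 + 1 = 4 ≡ 0 (mod 2).
  s_3 = 1 + 1 + 0 + 1 + 0 + 1 + 0 + 1 = 5 ≡ 1 (mod 2).
  s_4 = 0 + 1 + 1 + 1 + 0 + 1 + 0 + 1 = 5 ≡ 1 (mod 2).
s = (1, 0, 1, 1)^T — this equals column 11 of H (binary 1011), so error is at position 11.
Correct: flip bit 11 of r = 011010100011001 to get c = 011010100001001.


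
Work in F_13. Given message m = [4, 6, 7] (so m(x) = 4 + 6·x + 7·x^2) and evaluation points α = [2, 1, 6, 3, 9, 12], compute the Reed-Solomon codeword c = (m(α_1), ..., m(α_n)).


c = [5, 4, 6, 7, 1, 5]

Message polynomial: m(x) = 4 + 6·x + 7·x^2 (mod 13).
For each evaluation point α_i, compute m(α_i) mod 13:
  α_1 = 2: Horner steps 7 → 7 → 5, so m(2) = 5.
  α_2 = 1: Horner steps 7 → 0 → 4, so m(1) = 4.
  α_3 = 6: Horner steps 7 → 9 → 6, so m(6) = 6.
  α_4 = 3: Horner steps 7 → 1 → 7, so m(3) = 7.
  α_5 = 9: Horner steps 7 → 4 → 1, so m(9) = 1.
  α_6 = 12: Horner steps 7 → 12 → 5, so m(12) = 5.
Codeword c = [5, 4, 6, 7, 1, 5] ∈ F_13^6.


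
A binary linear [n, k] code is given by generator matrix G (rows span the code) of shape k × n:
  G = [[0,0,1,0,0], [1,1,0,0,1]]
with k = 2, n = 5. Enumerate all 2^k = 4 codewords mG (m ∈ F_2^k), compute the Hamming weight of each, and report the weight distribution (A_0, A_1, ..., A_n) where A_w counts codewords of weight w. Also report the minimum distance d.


Weight distribution: A_0 = 1, A_1 = 1, A_3 = 1, A_4 = 1. Minimum distance d = 1.

Enumerate all 2^2 = 4 messages m ∈ F_2^2.
For each, compute codeword c = mG in F_2^5, then tally its weight.
  m = 00 → c = 00000, weight = 0.
  m = 10 → c = 00100, weight = 1.
  m = 01 → c = 11001, weight = 3.
  m = 11 → c = 11101, weight = 4.
Tally weights:
  weight 0: 1 codewords.
  weight 1: 1 codewords.
  weight 3: 1 codewords.
  weight 4: 1 codewords.
Minimum distance d = smallest w > 0 with A_w > 0 = 1.
Sanity: Σ A_w = 4 = 2^2 = 4 ✓.


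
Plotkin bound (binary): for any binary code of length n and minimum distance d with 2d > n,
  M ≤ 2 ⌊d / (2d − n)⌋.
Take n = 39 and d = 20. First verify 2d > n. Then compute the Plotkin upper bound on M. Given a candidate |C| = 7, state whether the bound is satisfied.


Plotkin bound M ≤ 40; given |C| = 7 ≤ bound (satisfied).

Check applicability: 2d = 40, n = 39.
2d − n = 1 > 0, so Plotkin applies.
Compute d/(2d−n) = 20/1 ≈ 20.0000.
⌊d/(2d−n)⌋ = 20.
Plotkin bound: M ≤ 2·20 = 40.
Given |C| = 7, check: satisfied.
This |C| is below the Plotkin bound.


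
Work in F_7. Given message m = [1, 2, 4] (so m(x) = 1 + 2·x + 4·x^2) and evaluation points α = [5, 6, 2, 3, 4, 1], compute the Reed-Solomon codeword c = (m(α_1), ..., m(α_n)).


c = [6, 3, 0, 1, 3, 0]

Message polynomial: m(x) = 1 + 2·x + 4·x^2 (mod 7).
For each evaluation point α_i, compute m(α_i) mod 7:
  α_1 = 5: Horner steps 4 → 1 → 6, so m(5) = 6.
  α_2 = 6: Horner steps 4 → 5 → 3, so m(6) = 3.
  α_3 = 2: Horner steps 4 → 3 → 0, so m(2) = 0.
  α_4 = 3: Horner steps 4 → 0 → 1, so m(3) = 1.
  α_5 = 4: Horner steps 4 → 4 → 3, so m(4) = 3.
  α_6 = 1: Horner steps 4 → 6 → 0, so m(1) = 0.
Codeword c = [6, 3, 0, 1, 3, 0] ∈ F_7^6.


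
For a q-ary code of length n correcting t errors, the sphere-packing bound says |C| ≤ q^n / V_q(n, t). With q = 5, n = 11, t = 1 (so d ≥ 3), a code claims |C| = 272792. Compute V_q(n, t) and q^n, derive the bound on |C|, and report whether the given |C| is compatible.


V_q(n, t) = 45, q^n = 48828125, Hamming bound = 1085069, |C| = 272792 ≤ bound (satisfied).

Step 1: Compute V_q(n, t) = Σ_{j=0}^1 C(n, j) (q−1)^j.
  j = 0: C(11,0)·(4)^0 = 1·1 = 1.
  j = 1: C(11,1)·(4)^1 = 11·4 = 44.
  V_q(n, t) = 1 + 44 = 45.
Step 2: q^n = 5^11 = 48828125.
Step 3: Hamming bound ⌊q^n / V_q(n,t)⌋ = ⌊48828125/45⌋ = 1085069.
Step 4: Compare |C| = 272792 to 1085069: satisfied.
The claimed |C| lies below the Hamming bound.


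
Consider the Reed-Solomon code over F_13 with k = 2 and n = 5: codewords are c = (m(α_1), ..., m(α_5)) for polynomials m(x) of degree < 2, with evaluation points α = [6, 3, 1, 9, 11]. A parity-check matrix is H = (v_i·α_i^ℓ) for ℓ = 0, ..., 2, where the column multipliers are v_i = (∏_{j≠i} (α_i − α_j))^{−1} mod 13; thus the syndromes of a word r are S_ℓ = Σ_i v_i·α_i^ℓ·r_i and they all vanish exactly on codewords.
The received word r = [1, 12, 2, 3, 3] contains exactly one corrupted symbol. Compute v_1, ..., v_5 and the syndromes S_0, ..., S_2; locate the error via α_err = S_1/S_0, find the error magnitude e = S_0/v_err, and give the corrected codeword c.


S = (6, 1, 11), error at position 5, error magnitude e = 3, c = [1, 12, 2, 3, 0].

Step 1: column multipliers v_i = (∏_{j≠i}(α_i − α_j))^{−1} mod 13.
  i = 1 (α = 6): (6−3)(6−1)(6−9)(6−11) = 3·5·(−3)·(−5) = 225 ≡ 4, so v_1 = 4^{−1} = 10 (mod 13).
  i = 2 (α = 3): (3−6)(3−1)(3−9)(3−11) = (−3)·2·(−6)·(−8) = −288 ≡ 11, so v_2 = 11^{−1} = 6 (mod 13).
  i = 3 (α = 1): (1−6)(1−3)(1−9)(1−11) = (−5)·(−2)·(−8)·(−10) = 800 ≡ 7, so v_3 = 7^{−1} = 2 (mod 13).
  i = 4 (α = 9): (9−6)(9−3)(9−1)(9−11) = 3·6·8·(−2) = −288 ≡ 11, so v_4 = 11^{−1} = 6 (mod 13).
  i = 5 (α = 11): (11−6)(11−3)(11−1)(11−9) = 5·8·10·2 = 800 ≡ 7, so v_5 = 7^{−1} = 2 (mod 13).
  v = [10, 6, 2, 6, 2].
Step 2: syndromes of r = [1, 12, 2, 3, 3] (all sums mod 13).
  S_0 = Σ v_i r_i = 10·1 + 6·12 + 2·2 + 6·3 + 2·3 = 110 ≡ 6.
  S_1 = Σ v_i α_i r_i = 10·6·1 + 6·3·12 + 2·1·2 + 6·9·3 + 2·11·3 = 508 ≡ 1.
  α_i^2 mod 13 = [10, 9, 1, 3, 4].
  S_2 = Σ v_i α_i^2 r_i = 10·10·1 + 6·9·12 + 2·1·2 + 6·3·3 + 2·4·3 = 830 ≡ 11.
  S = (6, 1, 11) ≠ 0, so r is not a codeword (an error is present).
Step 3: locate the error. For a single error e at position i, S_ℓ = v_i·e·α_i^ℓ, so α_err = S_1/S_0.
  S_0^{−1} = 6^{−1} = 11 (mod 13), so α_err = 1·11 = 11 ≡ 11 = α_5. Error position i = 5.
  Consistency check: S_2/S_1 = 11·1 = 11 ≡ 11 = α_err ✓ (single-error assumption holds).
Step 4: error magnitude e = S_0/v_5 = S_0·∏_{j≠5}(α_5 − α_j) = 6·7 = 42 ≡ 3 (mod 13).
Step 5: correct position 5: c_5 = r_5 − e = 3 − 3 ≡ 0 (mod 13). Hence c = [1, 12, 2, 3, 0].
  Check: interpolating c through the α_i gives m(x) = 10 + 5·x (degree < 2) with m(α_i) = c_i for every i, so c is indeed a codeword.


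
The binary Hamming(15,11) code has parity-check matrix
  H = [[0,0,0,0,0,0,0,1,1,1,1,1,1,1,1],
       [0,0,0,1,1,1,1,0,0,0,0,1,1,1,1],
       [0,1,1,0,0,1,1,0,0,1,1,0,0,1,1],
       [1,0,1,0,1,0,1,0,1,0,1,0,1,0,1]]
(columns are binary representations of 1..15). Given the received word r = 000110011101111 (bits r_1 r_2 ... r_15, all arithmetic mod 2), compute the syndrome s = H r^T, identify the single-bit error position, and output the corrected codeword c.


s = (1, 0, 1, 0)^T, error position = 10, corrected codeword c = 000110011001111

Compute s = H r^T mod 2 one row at a time:
  s_1 = 1 + 1 + 1 + 0 + 1 + 1 + 1 + 1 = 7 ≡ 1 (mod 2).
  s_2 = 1 + 1 + 0 + 0 + 1 + 1 + 1 + 1 = 6 ≡ 0 (mod 2).
  s_3 = 0 + 0 + 0 + 0 + 1 + 0 + 1 + 1 = 3 ≡ 1 (mod 2).
  s_4 = 0 + 0 + 1 + 0 + 1 + 0 + 1 + 1 = 4 ≡ 0 (mod 2).
s = (1, 0, 1, 0)^T — this equals column 10 of H (binary 1010), so error is at position 10.
Correct: flip bit 10 of r = 000110011101111 to get c = 000110011001111.


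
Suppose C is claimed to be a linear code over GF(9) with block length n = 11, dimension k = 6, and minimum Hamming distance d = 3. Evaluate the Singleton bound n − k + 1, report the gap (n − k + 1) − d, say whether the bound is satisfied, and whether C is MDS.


Singleton RHS = n − k + 1 = 6, slack = 3, bound satisfied, not MDS.

Singleton bound: d ≤ n − k + 1.
Here n = 11, k = 6, so n − k + 1 = 6.
Given d = 3, check d ≤ 6: YES.
Slack = (n − k + 1) − d = 3.
The code is NOT MDS (slack = 3 > 0).
Description: the claimed parameters are [11, 6, 3]_9; such a code would be non-MDS.


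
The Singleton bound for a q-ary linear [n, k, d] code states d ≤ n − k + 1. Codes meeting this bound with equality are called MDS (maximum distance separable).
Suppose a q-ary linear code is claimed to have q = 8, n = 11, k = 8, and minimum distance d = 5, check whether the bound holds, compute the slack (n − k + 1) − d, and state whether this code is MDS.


Singleton RHS = n − k + 1 = 4, slack = -1, bound violated (no such code; not MDS).

Singleton bound: d ≤ n − k + 1.
Here n = 11, k = 8, so n − k + 1 = 4.
Given d = 5, check d ≤ 4: NO.
Slack = (n − k + 1) − d = -1.
The slack is negative: d = 5 exceeds n − k + 1 = 4 by 1, so the Singleton bound is violated and no linear [11, 8, 5]_8 code can exist. In particular it is not MDS (MDS requires d = n − k + 1 exactly).
Description: the claimed parameters are [11, 8, 5]_8; such a code would be impossible (violates the Singleton bound).


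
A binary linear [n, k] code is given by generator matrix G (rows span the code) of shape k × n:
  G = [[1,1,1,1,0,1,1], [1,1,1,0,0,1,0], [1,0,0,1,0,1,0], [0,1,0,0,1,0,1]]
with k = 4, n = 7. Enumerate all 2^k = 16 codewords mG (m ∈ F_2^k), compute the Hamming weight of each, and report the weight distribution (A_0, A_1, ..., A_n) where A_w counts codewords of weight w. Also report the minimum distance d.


Weight distribution: A_0 = 1, A_2 = 2, A_3 = 6, A_4 = 3, A_5 = 2, A_6 = 2. Minimum distance d = 2.

Enumerate all 2^4 = 16 messages m ∈ F_2^4.
For each, compute codeword c = mG in F_2^7, then tally its weight.
  m = 0000 → c = 0000000, weight = 0.
  m = 1000 → c = 1111011, weight = 6.
  m = 0100 → c = 1110010, weight = 4.
  m = 1100 → c = 0001001, weight = 2.
  m = 0010 → c = 1001010, weight = 3.
  m = 1010 → c = 0110001, weight = 3.
  m = 0110 → c = 0111000, weight = 3.
  m = 1110 → c = 1000011, weight = 3.
  m = 0001 → c = 0100101, weight = 3.
  m = 1001 → c = 1011110, weight = 5.
  m = 0101 → c = 1010111, weight = 5.
  m = 1101 → c = 0101100, weight = 3.
  m = 0011 → c = 1101111, weight = 6.
  m = 1011 → c = 0010100, weight = 2.
  m = 0111 → c = 0011101, weight = 4.
  m = 1111 → c = 1100110, weight = 4.
Tally weights:
  weight 0: 1 codewords.
  weight 2: 2 codewords.
  weight 3: 6 codewords.
  weight 4: 3 codewords.
  weight 5: 2 codewords.
  weight 6: 2 codewords.
Minimum distance d = smallest w > 0 with A_w > 0 = 2.
Sanity: Σ A_w = 16 = 2^4 = 16 ✓.


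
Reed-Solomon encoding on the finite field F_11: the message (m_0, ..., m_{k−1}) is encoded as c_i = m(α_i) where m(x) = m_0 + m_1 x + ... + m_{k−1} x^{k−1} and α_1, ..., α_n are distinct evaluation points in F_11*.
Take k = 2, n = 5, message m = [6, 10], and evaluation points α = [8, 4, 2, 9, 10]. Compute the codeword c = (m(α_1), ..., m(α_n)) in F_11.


c = [9, 2, 4, 8, 7]

Message polynomial: m(x) = 6 + 10·x (mod 11).
For each evaluation point α_i, compute m(α_i) mod 11:
  α_1 = 8: Horner steps 10 → 9, so m(8) = 9.
  α_2 = 4: Horner steps 10 → 2, so m(4) = 2.
  α_3 = 2: Horner steps 10 → 4, so m(2) = 4.
  α_4 = 9: Horner steps 10 → 8, so m(9) = 8.
  α_5 = 10: Horner steps 10 → 7, so m(10) = 7.
Codeword c = [9, 2, 4, 8, 7] ∈ F_11^5.


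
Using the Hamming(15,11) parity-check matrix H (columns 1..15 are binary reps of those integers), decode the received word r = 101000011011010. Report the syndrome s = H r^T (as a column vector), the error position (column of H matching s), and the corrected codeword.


s = (1, 0, 1, 0)^T, error position = 10, corrected codeword c = 101000011111010

Compute s = H r^T mod 2 one row at a time:
  s_1 = 1 + 1 + 0 + 1 + 1 + 0 + 1 + 0 = 5 ≡ 1 (mod 2).
  s_2 = 0 + 0 + 0 + 0 + 1 + 0 + 1 + 0 = 2 ≡ 0 (mod 2).
  s_3 = 0 + 1 + 0 + 0 + 0 + 1 + 1 + 0 = 3 ≡ 1 (mod 2).
  s_4 = 1 + 1 + 0 + 0 + 1 + 1 + 0 + 0 = 4 ≡ 0 (mod 2).
s = (1, 0, 1, 0)^T — this equals column 10 of H (binary 1010), so error is at position 10.
Correct: flip bit 10 of r = 101000011011010 to get c = 101000011111010.


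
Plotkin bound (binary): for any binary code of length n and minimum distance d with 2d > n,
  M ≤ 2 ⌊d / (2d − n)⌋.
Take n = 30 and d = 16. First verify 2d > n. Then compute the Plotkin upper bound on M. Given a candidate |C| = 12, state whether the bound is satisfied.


Plotkin bound M ≤ 16; given |C| = 12 ≤ bound (satisfied).

Check applicability: 2d = 32, n = 30.
2d − n = 2 > 0, so Plotkin applies.
Compute d/(2d−n) = 16/2 ≈ 8.0000.
⌊d/(2d−n)⌋ = 8.
Plotkin bound: M ≤ 2·8 = 16.
Given |C| = 12, check: satisfied.
This |C| is below the Plotkin bound.


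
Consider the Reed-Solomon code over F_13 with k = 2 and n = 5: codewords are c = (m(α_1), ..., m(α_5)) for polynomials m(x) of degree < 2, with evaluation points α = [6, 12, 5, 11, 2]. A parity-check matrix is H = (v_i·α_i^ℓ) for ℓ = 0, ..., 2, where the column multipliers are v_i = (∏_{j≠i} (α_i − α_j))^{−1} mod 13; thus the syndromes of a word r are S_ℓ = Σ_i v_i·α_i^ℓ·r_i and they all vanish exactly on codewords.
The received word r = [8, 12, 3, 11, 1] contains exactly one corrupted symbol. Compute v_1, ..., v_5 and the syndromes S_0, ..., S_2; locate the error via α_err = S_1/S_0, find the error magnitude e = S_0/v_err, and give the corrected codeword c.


S = (10, 6, 1), error at position 4, error magnitude e = 4, c = [8, 12, 3, 7, 1].

Step 1: column multipliers v_i = (∏_{j≠i}(α_i − α_j))^{−1} mod 13.
  i = 1 (α = 6): (6−12)(6−5)(6−11)(6−2) = (−6)·1·(−5)·4 = 120 ≡ 3, so v_1 = 3^{−1} = 9 (mod 13).
  i = 2 (α = 12): (12−6)(12−5)(12−11)(12−2) = 6·7·1·10 = 420 ≡ 4, so v_2 = 4^{−1} = 10 (mod 13).
  i = 3 (α = 5): (5−6)(5−12)(5−11)(5−2) = (−1)·(−7)·(−6)·3 = −126 ≡ 4, so v_3 = 4^{−1} = 10 (mod 13).
  i = 4 (α = 11): (11−6)(11−12)(11−5)(11−2) = 5·(−1)·6·9 = −270 ≡ 3, so v_4 = 3^{−1} = 9 (mod 13).
  i = 5 (α = 2): (2−6)(2−12)(2−5)(2−11) = (−4)·(−10)·(−3)·(−9) = 1080 ≡ 1, so v_5 = 1^{−1} = 1 (mod 13).
  v = [9, 10, 10, 9, 1].
Step 2: syndromes of r = [8, 12, 3, 11, 1] (all sums mod 13).
  S_0 = Σ v_i r_i = 9·8 + 10·12 + 10·3 + 9·11 + 1·1 = 322 ≡ 10.
  S_1 = Σ v_i α_i r_i = 9·6·8 + 10·12·12 + 10·5·3 + 9·11·11 + 1·2·1 = 3113 ≡ 6.
  α_i^2 mod 13 = [10, 1, 12, 4, 4].
  S_2 = Σ v_i α_i^2 r_i = 9·10·8 + 10·1·12 + 10·12·3 + 9·4·11 + 1·4·1 = 1600 ≡ 1.
  S = (10, 6, 1) ≠ 0, so r is not a codeword (an error is present).
Step 3: locate the error. For a single error e at position i, S_ℓ = v_i·e·α_i^ℓ, so α_err = S_1/S_0.
  S_0^{−1} = 10^{−1} = 4 (mod 13), so α_err = 6·4 = 24 ≡ 11 = α_4. Error position i = 4.
  Consistency check: S_2/S_1 = 1·11 = 11 ≡ 11 = α_err ✓ (single-error assumption holds).
Step 4: error magnitude e = S_0/v_4 = S_0·∏_{j≠4}(α_4 − α_j) = 10·3 = 30 ≡ 4 (mod 13).
Step 5: correct position 4: c_4 = r_4 − e = 11 − 4 ≡ 7 (mod 13). Hence c = [8, 12, 3, 7, 1].
  Check: interpolating c through the α_i gives m(x) = 4 + 5·x (degree < 2) with m(α_i) = c_i for every i, so c is indeed a codeword.


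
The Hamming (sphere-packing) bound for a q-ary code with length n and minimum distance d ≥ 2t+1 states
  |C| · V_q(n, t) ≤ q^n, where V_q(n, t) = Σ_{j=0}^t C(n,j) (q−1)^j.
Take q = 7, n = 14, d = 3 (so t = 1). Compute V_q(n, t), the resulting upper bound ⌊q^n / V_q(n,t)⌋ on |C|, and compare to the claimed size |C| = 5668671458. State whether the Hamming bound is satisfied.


V_q(n, t) = 85, q^n = 678223072849, Hamming bound = 7979094974, |C| = 5668671458 ≤ bound (satisfied).

Step 1: Compute V_q(n, t) = Σ_{j=0}^1 C(n, j) (q−1)^j.
  j = 0: C(14,0)·(6)^0 = 1·1 = 1.
  j = 1: C(14,1)·(6)^1 = 14·6 = 84.
  V_q(n, t) = 1 + 84 = 85.
Step 2: q^n = 7^14 = 678223072849.
Step 3: Hamming bound ⌊q^n / V_q(n,t)⌋ = ⌊678223072849/85⌋ = 7979094974.
Step 4: Compare |C| = 5668671458 to 7979094974: satisfied.
The claimed |C| lies below the Hamming bound.


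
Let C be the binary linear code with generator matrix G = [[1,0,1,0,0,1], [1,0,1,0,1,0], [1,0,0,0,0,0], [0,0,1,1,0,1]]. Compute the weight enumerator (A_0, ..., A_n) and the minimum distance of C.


Weight distribution: A_0 = 1, A_1 = 2, A_2 = 4, A_3 = 6, A_4 = 3. Minimum distance d = 1.

Enumerate all 2^4 = 16 messages m ∈ F_2^4.
For each, compute codeword c = mG in F_2^6, then tally its weight.
  m = 0000 → c = 000000, weight = 0.
  m = 1000 → c = 101001, weight = 3.
  m = 0100 → c = 101010, weight = 3.
  m = 1100 → c = 000011, weight = 2.
  m = 0010 → c = 100000, weight = 1.
  m = 1010 → c = 001001, weight = 2.
  m = 0110 → c = 001010, weight = 2.
  m = 1110 → c = 100011, weight = 3.
  m = 0001 → c = 001101, weight = 3.
  m = 1001 → c = 100100, weight = 2.
  m = 0101 → c = 100111, weight = 4.
  m = 1101 → c = 001110, weight = 3.
  m = 0011 → c = 101101, weight = 4.
  m = 1011 → c = 000100, weight = 1.
  m = 0111 → c = 000111, weight = 3.
  m = 1111 → c = 101110, weight = 4.
Tally weights:
  weight 0: 1 codewords.
  weight 1: 2 codewords.
  weight 2: 4 codewords.
  weight 3: 6 codewords.
  weight 4: 3 codewords.
Minimum distance d = smallest w > 0 with A_w > 0 = 1.
Sanity: Σ A_w = 16 = 2^4 = 16 ✓.


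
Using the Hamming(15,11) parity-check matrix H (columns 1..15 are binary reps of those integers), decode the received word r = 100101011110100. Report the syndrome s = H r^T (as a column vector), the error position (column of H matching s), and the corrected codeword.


s = (1, 1, 1, 0)^T, error position = 14, corrected codeword c = 100101011110110

Compute s = H r^T mod 2 one row at a time:
  s_1 = 1 + 1 + 1 + 1 + 0 + 1 + 0 + 0 = 5 ≡ 1 (mod 2).
  s_2 = 1 + 0 + 1 + 0 + 0 + 1 + 0 + 0 = 3 ≡ 1 (mod 2).
  s_3 = 0 + 0 + 1 + 0 + 1 + 1 + 0 + 0 = 3 ≡ 1 (mod 2).
  s_4 = 1 + 0 + 0 + 0 + 1 + 1 + 1 + 0 = 4 ≡ 0 (mod 2).
s = (1, 1, 1, 0)^T — this equals column 14 of H (binary 1110), so error is at position 14.
Correct: flip bit 14 of r = 100101011110100 to get c = 100101011110110.


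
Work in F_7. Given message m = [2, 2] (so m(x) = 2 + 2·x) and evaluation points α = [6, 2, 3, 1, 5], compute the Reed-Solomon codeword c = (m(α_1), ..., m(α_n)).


c = [0, 6, 1, 4, 5]

Message polynomial: m(x) = 2 + 2·x (mod 7).
For each evaluation point α_i, compute m(α_i) mod 7:
  α_1 = 6: Horner steps 2 → 0, so m(6) = 0.
  α_2 = 2: Horner steps 2 → 6, so m(2) = 6.
  α_3 = 3: Horner steps 2 → 1, so m(3) = 1.
  α_4 = 1: Horner steps 2 → 4, so m(1) = 4.
  α_5 = 5: Horner steps 2 → 5, so m(5) = 5.
Codeword c = [0, 6, 1, 4, 5] ∈ F_7^5.


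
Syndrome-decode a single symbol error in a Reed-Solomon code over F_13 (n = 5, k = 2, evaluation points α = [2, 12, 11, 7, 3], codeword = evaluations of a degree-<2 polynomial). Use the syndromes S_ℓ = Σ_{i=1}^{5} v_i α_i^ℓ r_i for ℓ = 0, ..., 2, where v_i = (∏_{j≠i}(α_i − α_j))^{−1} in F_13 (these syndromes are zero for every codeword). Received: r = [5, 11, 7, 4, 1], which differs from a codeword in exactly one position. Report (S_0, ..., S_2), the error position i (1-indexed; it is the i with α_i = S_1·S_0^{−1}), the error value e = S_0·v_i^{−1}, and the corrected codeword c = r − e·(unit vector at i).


S = (1, 2, 4), error at position 1, error magnitude e = 8, c = [10, 11, 7, 4, 1].

Step 1: column multipliers v_i = (∏_{j≠i}(α_i − α_j))^{−1} mod 13.
  i = 1 (α = 2): (2−12)(2−11)(2−7)(2−3) = (−10)·(−9)·(−5)·(−1) = 450 ≡ 8, so v_1 = 8^{−1} = 5 (mod 13).
  i = 2 (α = 12): (12−2)(12−11)(12−7)(12−3) = 10·1·5·9 = 450 ≡ 8, so v_2 = 8^{−1} = 5 (mod 13).
  i = 3 (α = 11): (11−2)(11−12)(11−7)(11−3) = 9·(−1)·4·8 = −288 ≡ 11, so v_3 = 11^{−1} = 6 (mod 13).
  i = 4 (α = 7): (7−2)(7−12)(7−11)(7−3) = 5·(−5)·(−4)·4 = 400 ≡ 10, so v_4 = 10^{−1} = 4 (mod 13).
  i = 5 (α = 3): (3−2)(3−12)(3−11)(3−7) = 1·(−9)·(−8)·(−4) = −288 ≡ 11, so v_5 = 11^{−1} = 6 (mod 13).
  v = [5, 5, 6, 4, 6].
Step 2: syndromes of r = [5, 11, 7, 4, 1] (all sums mod 13).
  S_0 = Σ v_i r_i = 5·5 + 5·11 + 6·7 + 4·4 + 6·1 = 144 ≡ 1.
  S_1 = Σ v_i α_i r_i = 5·2·5 + 5·12·11 + 6·11·7 + 4·7·4 + 6·3·1 = 1302 ≡ 2.
  α_i^2 mod 13 = [4, 1, 4, 10, 9].
  S_2 = Σ v_i α_i^2 r_i = 5·4·5 + 5·1·11 + 6·4·7 + 4·10·4 + 6·9·1 = 537 ≡ 4.
  S = (1, 2, 4) ≠ 0, so r is not a codeword (an error is present).
Step 3: locate the error. For a single error e at position i, S_ℓ = v_i·e·α_i^ℓ, so α_err = S_1/S_0.
  S_0^{−1} = 1^{−1} = 1 (mod 13), so α_err = 2·1 = 2 ≡ 2 = α_1. Error position i = 1.
  Consistency check: S_2/S_1 = 4·7 = 28 ≡ 2 = α_err ✓ (single-error assumption holds).
Step 4: error magnitude e = S_0/v_1 = S_0·∏_{j≠1}(α_1 − α_j) = 1·8 = 8 ≡ 8 (mod 13).
Step 5: correct position 1: c_1 = r_1 − e = 5 − 8 ≡ 10 (mod 13). Hence c = [10, 11, 7, 4, 1].
  Check: interpolating c through the α_i gives m(x) = 2 + 4·x (degree < 2) with m(α_i) = c_i for every i, so c is indeed a codeword.


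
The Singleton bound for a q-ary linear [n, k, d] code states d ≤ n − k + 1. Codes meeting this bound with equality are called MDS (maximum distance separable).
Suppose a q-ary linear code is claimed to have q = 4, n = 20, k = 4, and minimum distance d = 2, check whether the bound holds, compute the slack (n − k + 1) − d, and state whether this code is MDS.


Singleton RHS = n − k + 1 = 17, slack = 15, bound satisfied, not MDS.

Singleton bound: d ≤ n − k + 1.
Here n = 20, k = 4, so n − k + 1 = 17.
Given d = 2, check d ≤ 17: YES.
Slack = (n − k + 1) − d = 15.
The code is NOT MDS (slack = 15 > 0).
Description: the claimed parameters are [20, 4, 2]_4; such a code would be non-MDS.


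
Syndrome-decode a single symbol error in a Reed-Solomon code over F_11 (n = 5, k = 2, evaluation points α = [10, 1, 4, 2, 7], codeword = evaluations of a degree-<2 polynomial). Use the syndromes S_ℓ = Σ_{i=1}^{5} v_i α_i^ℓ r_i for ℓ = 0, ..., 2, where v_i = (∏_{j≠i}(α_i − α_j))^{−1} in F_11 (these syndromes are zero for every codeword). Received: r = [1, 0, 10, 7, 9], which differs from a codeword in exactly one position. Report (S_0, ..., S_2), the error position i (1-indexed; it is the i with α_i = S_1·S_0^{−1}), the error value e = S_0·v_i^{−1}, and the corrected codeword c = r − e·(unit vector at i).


S = (9, 2, 9), error at position 1, error magnitude e = 4, c = [8, 0, 10, 7, 9].

Step 1: column multipliers v_i = (∏_{j≠i}(α_i − α_j))^{−1} mod 11.
  i = 1 (α = 10): (10−1)(10−4)(10−2)(10−7) = 9·6·8·3 = 1296 ≡ 9, so v_1 = 9^{−1} = 5 (mod 11).
  i = 2 (α = 1): (1−10)(1−4)(1−2)(1−7) = (−9)·(−3)·(−1)·(−6) = 162 ≡ 8, so v_2 = 8^{−1} = 7 (mod 11).
  i = 3 (α = 4): (4−10)(4−1)(4−2)(4−7) = (−6)·3·2·(−3) = 108 ≡ 9, so v_3 = 9^{−1} = 5 (mod 11).
  i = 4 (α = 2): (2−10)(2−1)(2−4)(2−7) = (−8)·1·(−2)·(−5) = −80 ≡ 8, so v_4 = 8^{−1} = 7 (mod 11).
  i = 5 (α = 7): (7−10)(7−1)(7−4)(7−2) = (−3)·6·3·5 = −270 ≡ 5, so v_5 = 5^{−1} = 9 (mod 11).
  v = [5, 7, 5, 7, 9].
Step 2: syndromes of r = [1, 0, 10, 7, 9] (all sums mod 11).
  S_0 = Σ v_i r_i = 5·1 + 7·0 + 5·10 + 7·7 + 9·9 = 185 ≡ 9.
  S_1 = Σ v_i α_i r_i = 5·10·1 + 7·1·0 + 5·4·10 + 7·2·7 + 9·7·9 = 915 ≡ 2.
  α_i^2 mod 11 = [1, 1, 5, 4, 5].
  S_2 = Σ v_i α_i^2 r_i = 5·1·1 + 7·1·0 + 5·5·10 + 7·4·7 + 9·5·9 = 856 ≡ 9.
  S = (9, 2, 9) ≠ 0, so r is not a codeword (an error is present).
Step 3: locate the error. For a single error e at position i, S_ℓ = v_i·e·α_i^ℓ, so α_err = S_1/S_0.
  S_0^{−1} = 9^{−1} = 5 (mod 11), so α_err = 2·5 = 10 ≡ 10 = α_1. Error position i = 1.
  Consistency check: S_2/S_1 = 9·6 = 54 ≡ 10 = α_err ✓ (single-error assumption holds).
Step 4: error magnitude e = S_0/v_1 = S_0·∏_{j≠1}(α_1 − α_j) = 9·9 = 81 ≡ 4 (mod 11).
Step 5: correct position 1: c_1 = r_1 − e = 1 − 4 ≡ 8 (mod 11). Hence c = [8, 0, 10, 7, 9].
  Check: interpolating c through the α_i gives m(x) = 4 + 7·x (degree < 2) with m(α_i) = c_i for every i, so c is indeed a codeword.


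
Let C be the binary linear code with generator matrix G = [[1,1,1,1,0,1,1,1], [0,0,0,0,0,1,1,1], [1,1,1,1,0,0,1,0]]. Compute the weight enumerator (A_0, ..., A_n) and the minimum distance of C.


Weight distribution: A_0 = 1, A_1 = 1, A_2 = 1, A_3 = 1, A_4 = 1, A_5 = 1, A_6 = 1, A_7 = 1. Minimum distance d = 1.

Enumerate all 2^3 = 8 messages m ∈ F_2^3.
For each, compute codeword c = mG in F_2^8, then tally its weight.
  m = 000 → c = 00000000, weight = 0.
  m = 100 → c = 11110111, weight = 7.
  m = 010 → c = 00000111, weight = 3.
  m = 110 → c = 11110000, weight = 4.
  m = 001 → c = 11110010, weight = 5.
  m = 101 → c = 00000101, weight = 2.
  m = 011 → c = 11110101, weight = 6.
  m = 111 → c = 00000010, weight = 1.
Tally weights:
  weight 0: 1 codewords.
  weight 1: 1 codewords.
  weight 2: 1 codewords.
  weight 3: 1 codewords.
  weight 4: 1 codewords.
  weight 5: 1 codewords.
  weight 6: 1 codewords.
  weight 7: 1 codewords.
Minimum distance d = smallest w > 0 with A_w > 0 = 1.
Sanity: Σ A_w = 8 = 2^3 = 8 ✓.


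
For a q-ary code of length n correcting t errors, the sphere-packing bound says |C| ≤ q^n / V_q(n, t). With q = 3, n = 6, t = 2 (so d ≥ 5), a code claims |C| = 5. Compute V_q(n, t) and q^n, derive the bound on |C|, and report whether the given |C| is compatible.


V_q(n, t) = 73, q^n = 729, Hamming bound = 9, |C| = 5 ≤ bound (satisfied).

Step 1: Compute V_q(n, t) = Σ_{j=0}^2 C(n, j) (q−1)^j.
  j = 0: C(6,0)·(2)^0 = 1·1 = 1.
  j = 1: C(6,1)·(2)^1 = 6·2 = 12.
  j = 2: C(6,2)·(2)^2 = 15·4 = 60.
  V_q(n, t) = 1 + 12 + 60 = 73.
Step 2: q^n = 3^6 = 729.
Step 3: Hamming bound ⌊q^n / V_q(n,t)⌋ = ⌊729/73⌋ = 9.
Step 4: Compare |C| = 5 to 9: satisfied.
The claimed |C| lies below the Hamming bound.


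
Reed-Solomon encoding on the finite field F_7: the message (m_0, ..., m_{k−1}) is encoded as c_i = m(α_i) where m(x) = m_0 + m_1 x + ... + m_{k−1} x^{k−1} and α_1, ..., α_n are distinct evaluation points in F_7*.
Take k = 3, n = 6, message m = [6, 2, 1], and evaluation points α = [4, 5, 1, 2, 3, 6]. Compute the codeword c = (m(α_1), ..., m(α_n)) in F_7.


c = [2, 6, 2, 0, 0, 5]

Message polynomial: m(x) = 6 + 2·x + 1·x^2 (mod 7).
For each evaluation point α_i, compute m(α_i) mod 7:
  α_1 = 4: Horner steps 1 → 6 → 2, so m(4) = 2.
  α_2 = 5: Horner steps 1 → 0 → 6, so m(5) = 6.
  α_3 = 1: Horner steps 1 → 3 → 2, so m(1) = 2.
  α_4 = 2: Horner steps 1 → 4 → 0, so m(2) = 0.
  α_5 = 3: Horner steps 1 → 5 → 0, so m(3) = 0.
  α_6 = 6: Horner steps 1 → 1 → 5, so m(6) = 5.
Codeword c = [2, 6, 2, 0, 0, 5] ∈ F_7^6.


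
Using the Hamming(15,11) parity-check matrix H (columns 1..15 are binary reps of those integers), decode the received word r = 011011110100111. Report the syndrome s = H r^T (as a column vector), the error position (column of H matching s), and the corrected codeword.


s = (1, 0, 1, 1)^T, error position = 11, corrected codeword c = 011011110110111

Compute s = H r^T mod 2 one row at a time:
  s_1 = 1 + 0 + 1 + 0 + 0 + 1 + 1 + 1 = 5 ≡ 1 (mod 2).
  s_2 = 0 + 1 + 1 + 1 + 0 + 1 + 1 + 1 = 6 ≡ 0 (mod 2).
  s_3 = 1 + 1 + 1 + 1 + 1 + 0 + 1 + 1 = 7 ≡ 1 (mod 2).
  s_4 = 0 + 1 + 1 + 1 + 0 + 0 + 1 + 1 = 5 ≡ 1 (mod 2).
s = (1, 0, 1, 1)^T — this equals column 11 of H (binary 1011), so error is at position 11.
Correct: flip bit 11 of r = 011011110100111 to get c = 011011110110111.


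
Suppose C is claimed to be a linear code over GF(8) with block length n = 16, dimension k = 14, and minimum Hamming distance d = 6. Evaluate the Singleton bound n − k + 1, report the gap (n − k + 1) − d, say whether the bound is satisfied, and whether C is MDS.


Singleton RHS = n − k + 1 = 3, slack = -3, bound violated (no such code; not MDS).

Singleton bound: d ≤ n − k + 1.
Here n = 16, k = 14, so n − k + 1 = 3.
Given d = 6, check d ≤ 3: NO.
Slack = (n − k + 1) − d = -3.
The slack is negative: d = 6 exceeds n − k + 1 = 3 by 3, so the Singleton bound is violated and no linear [16, 14, 6]_8 code can exist. In particular it is not MDS (MDS requires d = n − k + 1 exactly).
Description: the claimed parameters are [16, 14, 6]_8; such a code would be impossible (violates the Singleton bound).


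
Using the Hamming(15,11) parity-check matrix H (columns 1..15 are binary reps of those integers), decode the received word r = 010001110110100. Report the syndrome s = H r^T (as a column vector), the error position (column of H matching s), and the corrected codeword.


s = (0, 1, 1, 1)^T, error position = 7, corrected codeword c = 010001010110100

Compute s = H r^T mod 2 one row at a time:
  s_1 = 1 + 0 + 1 + 1 + 0 + 1 + 0 + 0 = 4 ≡ 0 (mod 2).
  s_2 = 0 + 0 + 1 + 1 + 0 + 1 + 0 + 0 = 3 ≡ 1 (mod 2).
  s_3 = 1 + 0 + 1 + 1 + 1 + 1 + 0 + 0 = 5 ≡ 1 (mod 2).
  s_4 = 0 + 0 + 0 + 1 + 0 + 1 + 1 + 0 = 3 ≡ 1 (mod 2).
s = (0, 1, 1, 1)^T — this equals column 7 of H (binary 0111), so error is at position 7.
Correct: flip bit 7 of r = 010001110110100 to get c = 010001010110100.


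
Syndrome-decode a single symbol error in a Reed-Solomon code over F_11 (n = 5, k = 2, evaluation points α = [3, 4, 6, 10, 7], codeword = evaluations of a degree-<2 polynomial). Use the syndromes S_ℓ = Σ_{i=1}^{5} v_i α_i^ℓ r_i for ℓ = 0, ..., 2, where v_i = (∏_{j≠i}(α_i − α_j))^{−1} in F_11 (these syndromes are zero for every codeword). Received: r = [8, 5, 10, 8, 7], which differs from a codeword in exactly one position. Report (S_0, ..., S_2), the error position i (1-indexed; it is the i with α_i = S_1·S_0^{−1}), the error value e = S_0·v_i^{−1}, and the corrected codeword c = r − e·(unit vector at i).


S = (6, 5, 6), error at position 4, error magnitude e = 10, c = [8, 5, 10, 9, 7].

Step 1: column multipliers v_i = (∏_{j≠i}(α_i − α_j))^{−1} mod 11.
  i = 1 (α = 3): (3−4)(3−6)(3−10)(3−7) = (−1)·(−3)·(−7)·(−4) = 84 ≡ 7, so v_1 = 7^{−1} = 8 (mod 11).
  i = 2 (α = 4): (4−3)(4−6)(4−10)(4−7) = 1·(−2)·(−6)·(−3) = −36 ≡ 8, so v_2 = 8^{−1} = 7 (mod 11).
  i = 3 (α = 6): (6−3)(6−4)(6−10)(6−7) = 3·2·(−4)·(−1) = 24 ≡ 2, so v_3 = 2^{−1} = 6 (mod 11).
  i = 4 (α = 10): (10−3)(10−4)(10−6)(10−7) = 7·6·4·3 = 504 ≡ 9, so v_4 = 9^{−1} = 5 (mod 11).
  i = 5 (α = 7): (7−3)(7−4)(7−6)(7−10) = 4·3·1·(−3) = −36 ≡ 8, so v_5 = 8^{−1} = 7 (mod 11).
  v = [8, 7, 6, 5, 7].
Step 2: syndromes of r = [8, 5, 10, 8, 7] (all sums mod 11).
  S_0 = Σ v_i r_i = 8·8 + 7·5 + 6·10 + 5·8 + 7·7 = 248 ≡ 6.
  S_1 = Σ v_i α_i r_i = 8·3·8 + 7·4·5 + 6·6·10 + 5·10·8 + 7·7·7 = 1435 ≡ 5.
  α_i^2 mod 11 = [9, 5, 3, 1, 5].
  S_2 = Σ v_i α_i^2 r_i = 8·9·8 + 7·5·5 + 6·3·10 + 5·1·8 + 7·5·7 = 1216 ≡ 6.
  S = (6, 5, 6) ≠ 0, so r is not a codeword (an error is present).
Step 3: locate the error. For a single error e at position i, S_ℓ = v_i·e·α_i^ℓ, so α_err = S_1/S_0.
  S_0^{−1} = 6^{−1} = 2 (mod 11), so α_err = 5·2 = 10 ≡ 10 = α_4. Error position i = 4.
  Consistency check: S_2/S_1 = 6·9 = 54 ≡ 10 = α_err ✓ (single-error assumption holds).
Step 4: error magnitude e = S_0/v_4 = S_0·∏_{j≠4}(α_4 − α_j) = 6·9 = 54 ≡ 10 (mod 11).
Step 5: correct position 4: c_4 = r_4 − e = 8 − 10 ≡ 9 (mod 11). Hence c = [8, 5, 10, 9, 7].
  Check: interpolating c through the α_i gives m(x) = 6 + 8·x (degree < 2) with m(α_i) = c_i for every i, so c is indeed a codeword.


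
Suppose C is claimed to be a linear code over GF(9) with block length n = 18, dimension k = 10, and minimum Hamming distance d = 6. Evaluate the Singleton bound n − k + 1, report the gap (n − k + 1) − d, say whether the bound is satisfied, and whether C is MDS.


Singleton RHS = n − k + 1 = 9, slack = 3, bound satisfied, not MDS.

Singleton bound: d ≤ n − k + 1.
Here n = 18, k = 10, so n − k + 1 = 9.
Given d = 6, check d ≤ 9: YES.
Slack = (n − k + 1) − d = 3.
The code is NOT MDS (slack = 3 > 0).
Description: the claimed parameters are [18, 10, 6]_9; such a code would be non-MDS.


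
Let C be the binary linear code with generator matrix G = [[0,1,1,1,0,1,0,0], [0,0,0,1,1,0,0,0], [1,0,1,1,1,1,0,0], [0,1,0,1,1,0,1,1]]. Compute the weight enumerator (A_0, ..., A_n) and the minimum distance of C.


Weight distribution: A_0 = 1, A_2 = 1, A_3 = 4, A_4 = 4, A_5 = 4, A_6 = 1, A_8 = 1. Minimum distance d = 2.

Enumerate all 2^4 = 16 messages m ∈ F_2^4.
For each, compute codeword c = mG in F_2^8, then tally its weight.
  m = 0000 → c = 00000000, weight = 0.
  m = 1000 → c = 01110100, weight = 4.
  m = 0100 → c = 00011000, weight = 2.
  m = 1100 → c = 01101100, weight = 4.
  m = 0010 → c = 10111100, weight = 5.
  m = 1010 → c = 11001000, weight = 3.
  m = 0110 → c = 10100100, weight = 3.
  m = 1110 → c = 11010000, weight = 3.
  m = 0001 → c = 01011011, weight = 5.
  m = 1001 → c = 00101111, weight = 5.
  m = 0101 → c = 01000011, weight = 3.
  m = 1101 → c = 00110111, weight = 5.
  m = 0011 → c = 11100111, weight = 6.
  m = 1011 → c = 10010011, weight = 4.
  m = 0111 → c = 11111111, weight = 8.
  m = 1111 → c = 10001011, weight = 4.
Tally weights:
  weight 0: 1 codewords.
  weight 2: 1 codewords.
  weight 3: 4 codewords.
  weight 4: 4 codewords.
  weight 5: 4 codewords.
  weight 6: 1 codewords.
  weight 8: 1 codewords.
Minimum distance d = smallest w > 0 with A_w > 0 = 2.
Sanity: Σ A_w = 16 = 2^4 = 16 ✓.
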